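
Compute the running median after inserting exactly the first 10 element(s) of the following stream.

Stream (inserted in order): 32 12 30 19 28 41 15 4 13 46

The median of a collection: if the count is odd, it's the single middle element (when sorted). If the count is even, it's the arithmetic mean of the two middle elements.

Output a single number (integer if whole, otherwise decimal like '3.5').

Step 1: insert 32 -> lo=[32] (size 1, max 32) hi=[] (size 0) -> median=32
Step 2: insert 12 -> lo=[12] (size 1, max 12) hi=[32] (size 1, min 32) -> median=22
Step 3: insert 30 -> lo=[12, 30] (size 2, max 30) hi=[32] (size 1, min 32) -> median=30
Step 4: insert 19 -> lo=[12, 19] (size 2, max 19) hi=[30, 32] (size 2, min 30) -> median=24.5
Step 5: insert 28 -> lo=[12, 19, 28] (size 3, max 28) hi=[30, 32] (size 2, min 30) -> median=28
Step 6: insert 41 -> lo=[12, 19, 28] (size 3, max 28) hi=[30, 32, 41] (size 3, min 30) -> median=29
Step 7: insert 15 -> lo=[12, 15, 19, 28] (size 4, max 28) hi=[30, 32, 41] (size 3, min 30) -> median=28
Step 8: insert 4 -> lo=[4, 12, 15, 19] (size 4, max 19) hi=[28, 30, 32, 41] (size 4, min 28) -> median=23.5
Step 9: insert 13 -> lo=[4, 12, 13, 15, 19] (size 5, max 19) hi=[28, 30, 32, 41] (size 4, min 28) -> median=19
Step 10: insert 46 -> lo=[4, 12, 13, 15, 19] (size 5, max 19) hi=[28, 30, 32, 41, 46] (size 5, min 28) -> median=23.5

Answer: 23.5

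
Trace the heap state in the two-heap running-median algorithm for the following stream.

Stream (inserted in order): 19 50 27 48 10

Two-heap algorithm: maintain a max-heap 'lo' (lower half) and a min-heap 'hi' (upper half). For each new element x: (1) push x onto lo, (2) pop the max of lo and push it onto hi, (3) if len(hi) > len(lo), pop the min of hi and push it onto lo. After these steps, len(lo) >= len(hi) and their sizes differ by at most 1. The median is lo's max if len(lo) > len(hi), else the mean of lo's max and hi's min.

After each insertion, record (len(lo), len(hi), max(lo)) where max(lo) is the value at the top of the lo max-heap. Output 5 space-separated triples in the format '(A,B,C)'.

Answer: (1,0,19) (1,1,19) (2,1,27) (2,2,27) (3,2,27)

Derivation:
Step 1: insert 19 -> lo=[19] hi=[] -> (len(lo)=1, len(hi)=0, max(lo)=19)
Step 2: insert 50 -> lo=[19] hi=[50] -> (len(lo)=1, len(hi)=1, max(lo)=19)
Step 3: insert 27 -> lo=[19, 27] hi=[50] -> (len(lo)=2, len(hi)=1, max(lo)=27)
Step 4: insert 48 -> lo=[19, 27] hi=[48, 50] -> (len(lo)=2, len(hi)=2, max(lo)=27)
Step 5: insert 10 -> lo=[10, 19, 27] hi=[48, 50] -> (len(lo)=3, len(hi)=2, max(lo)=27)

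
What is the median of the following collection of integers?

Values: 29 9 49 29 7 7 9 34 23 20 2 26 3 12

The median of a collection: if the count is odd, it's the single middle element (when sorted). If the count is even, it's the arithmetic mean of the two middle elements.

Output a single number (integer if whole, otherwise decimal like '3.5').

Answer: 16

Derivation:
Step 1: insert 29 -> lo=[29] (size 1, max 29) hi=[] (size 0) -> median=29
Step 2: insert 9 -> lo=[9] (size 1, max 9) hi=[29] (size 1, min 29) -> median=19
Step 3: insert 49 -> lo=[9, 29] (size 2, max 29) hi=[49] (size 1, min 49) -> median=29
Step 4: insert 29 -> lo=[9, 29] (size 2, max 29) hi=[29, 49] (size 2, min 29) -> median=29
Step 5: insert 7 -> lo=[7, 9, 29] (size 3, max 29) hi=[29, 49] (size 2, min 29) -> median=29
Step 6: insert 7 -> lo=[7, 7, 9] (size 3, max 9) hi=[29, 29, 49] (size 3, min 29) -> median=19
Step 7: insert 9 -> lo=[7, 7, 9, 9] (size 4, max 9) hi=[29, 29, 49] (size 3, min 29) -> median=9
Step 8: insert 34 -> lo=[7, 7, 9, 9] (size 4, max 9) hi=[29, 29, 34, 49] (size 4, min 29) -> median=19
Step 9: insert 23 -> lo=[7, 7, 9, 9, 23] (size 5, max 23) hi=[29, 29, 34, 49] (size 4, min 29) -> median=23
Step 10: insert 20 -> lo=[7, 7, 9, 9, 20] (size 5, max 20) hi=[23, 29, 29, 34, 49] (size 5, min 23) -> median=21.5
Step 11: insert 2 -> lo=[2, 7, 7, 9, 9, 20] (size 6, max 20) hi=[23, 29, 29, 34, 49] (size 5, min 23) -> median=20
Step 12: insert 26 -> lo=[2, 7, 7, 9, 9, 20] (size 6, max 20) hi=[23, 26, 29, 29, 34, 49] (size 6, min 23) -> median=21.5
Step 13: insert 3 -> lo=[2, 3, 7, 7, 9, 9, 20] (size 7, max 20) hi=[23, 26, 29, 29, 34, 49] (size 6, min 23) -> median=20
Step 14: insert 12 -> lo=[2, 3, 7, 7, 9, 9, 12] (size 7, max 12) hi=[20, 23, 26, 29, 29, 34, 49] (size 7, min 20) -> median=16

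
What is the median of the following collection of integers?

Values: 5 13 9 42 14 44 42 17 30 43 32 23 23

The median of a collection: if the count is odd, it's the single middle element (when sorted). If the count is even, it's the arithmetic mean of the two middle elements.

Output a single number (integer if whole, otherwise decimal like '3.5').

Step 1: insert 5 -> lo=[5] (size 1, max 5) hi=[] (size 0) -> median=5
Step 2: insert 13 -> lo=[5] (size 1, max 5) hi=[13] (size 1, min 13) -> median=9
Step 3: insert 9 -> lo=[5, 9] (size 2, max 9) hi=[13] (size 1, min 13) -> median=9
Step 4: insert 42 -> lo=[5, 9] (size 2, max 9) hi=[13, 42] (size 2, min 13) -> median=11
Step 5: insert 14 -> lo=[5, 9, 13] (size 3, max 13) hi=[14, 42] (size 2, min 14) -> median=13
Step 6: insert 44 -> lo=[5, 9, 13] (size 3, max 13) hi=[14, 42, 44] (size 3, min 14) -> median=13.5
Step 7: insert 42 -> lo=[5, 9, 13, 14] (size 4, max 14) hi=[42, 42, 44] (size 3, min 42) -> median=14
Step 8: insert 17 -> lo=[5, 9, 13, 14] (size 4, max 14) hi=[17, 42, 42, 44] (size 4, min 17) -> median=15.5
Step 9: insert 30 -> lo=[5, 9, 13, 14, 17] (size 5, max 17) hi=[30, 42, 42, 44] (size 4, min 30) -> median=17
Step 10: insert 43 -> lo=[5, 9, 13, 14, 17] (size 5, max 17) hi=[30, 42, 42, 43, 44] (size 5, min 30) -> median=23.5
Step 11: insert 32 -> lo=[5, 9, 13, 14, 17, 30] (size 6, max 30) hi=[32, 42, 42, 43, 44] (size 5, min 32) -> median=30
Step 12: insert 23 -> lo=[5, 9, 13, 14, 17, 23] (size 6, max 23) hi=[30, 32, 42, 42, 43, 44] (size 6, min 30) -> median=26.5
Step 13: insert 23 -> lo=[5, 9, 13, 14, 17, 23, 23] (size 7, max 23) hi=[30, 32, 42, 42, 43, 44] (size 6, min 30) -> median=23

Answer: 23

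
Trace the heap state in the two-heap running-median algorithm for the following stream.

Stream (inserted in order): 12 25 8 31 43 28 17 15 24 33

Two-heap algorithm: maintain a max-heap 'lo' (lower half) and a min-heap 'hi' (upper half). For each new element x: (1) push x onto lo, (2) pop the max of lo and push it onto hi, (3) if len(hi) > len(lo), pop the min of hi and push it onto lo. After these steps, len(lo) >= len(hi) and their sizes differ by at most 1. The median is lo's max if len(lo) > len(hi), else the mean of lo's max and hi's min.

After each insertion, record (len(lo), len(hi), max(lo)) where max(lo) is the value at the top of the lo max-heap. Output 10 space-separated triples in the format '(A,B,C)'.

Answer: (1,0,12) (1,1,12) (2,1,12) (2,2,12) (3,2,25) (3,3,25) (4,3,25) (4,4,17) (5,4,24) (5,5,24)

Derivation:
Step 1: insert 12 -> lo=[12] hi=[] -> (len(lo)=1, len(hi)=0, max(lo)=12)
Step 2: insert 25 -> lo=[12] hi=[25] -> (len(lo)=1, len(hi)=1, max(lo)=12)
Step 3: insert 8 -> lo=[8, 12] hi=[25] -> (len(lo)=2, len(hi)=1, max(lo)=12)
Step 4: insert 31 -> lo=[8, 12] hi=[25, 31] -> (len(lo)=2, len(hi)=2, max(lo)=12)
Step 5: insert 43 -> lo=[8, 12, 25] hi=[31, 43] -> (len(lo)=3, len(hi)=2, max(lo)=25)
Step 6: insert 28 -> lo=[8, 12, 25] hi=[28, 31, 43] -> (len(lo)=3, len(hi)=3, max(lo)=25)
Step 7: insert 17 -> lo=[8, 12, 17, 25] hi=[28, 31, 43] -> (len(lo)=4, len(hi)=3, max(lo)=25)
Step 8: insert 15 -> lo=[8, 12, 15, 17] hi=[25, 28, 31, 43] -> (len(lo)=4, len(hi)=4, max(lo)=17)
Step 9: insert 24 -> lo=[8, 12, 15, 17, 24] hi=[25, 28, 31, 43] -> (len(lo)=5, len(hi)=4, max(lo)=24)
Step 10: insert 33 -> lo=[8, 12, 15, 17, 24] hi=[25, 28, 31, 33, 43] -> (len(lo)=5, len(hi)=5, max(lo)=24)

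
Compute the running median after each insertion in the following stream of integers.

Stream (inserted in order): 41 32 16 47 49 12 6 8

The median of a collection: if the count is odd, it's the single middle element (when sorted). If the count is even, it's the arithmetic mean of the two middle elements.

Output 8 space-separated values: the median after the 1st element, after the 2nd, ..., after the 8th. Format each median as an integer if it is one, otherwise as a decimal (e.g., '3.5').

Answer: 41 36.5 32 36.5 41 36.5 32 24

Derivation:
Step 1: insert 41 -> lo=[41] (size 1, max 41) hi=[] (size 0) -> median=41
Step 2: insert 32 -> lo=[32] (size 1, max 32) hi=[41] (size 1, min 41) -> median=36.5
Step 3: insert 16 -> lo=[16, 32] (size 2, max 32) hi=[41] (size 1, min 41) -> median=32
Step 4: insert 47 -> lo=[16, 32] (size 2, max 32) hi=[41, 47] (size 2, min 41) -> median=36.5
Step 5: insert 49 -> lo=[16, 32, 41] (size 3, max 41) hi=[47, 49] (size 2, min 47) -> median=41
Step 6: insert 12 -> lo=[12, 16, 32] (size 3, max 32) hi=[41, 47, 49] (size 3, min 41) -> median=36.5
Step 7: insert 6 -> lo=[6, 12, 16, 32] (size 4, max 32) hi=[41, 47, 49] (size 3, min 41) -> median=32
Step 8: insert 8 -> lo=[6, 8, 12, 16] (size 4, max 16) hi=[32, 41, 47, 49] (size 4, min 32) -> median=24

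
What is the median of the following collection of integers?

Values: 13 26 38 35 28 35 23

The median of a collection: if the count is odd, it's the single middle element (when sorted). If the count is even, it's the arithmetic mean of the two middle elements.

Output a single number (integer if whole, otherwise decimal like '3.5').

Answer: 28

Derivation:
Step 1: insert 13 -> lo=[13] (size 1, max 13) hi=[] (size 0) -> median=13
Step 2: insert 26 -> lo=[13] (size 1, max 13) hi=[26] (size 1, min 26) -> median=19.5
Step 3: insert 38 -> lo=[13, 26] (size 2, max 26) hi=[38] (size 1, min 38) -> median=26
Step 4: insert 35 -> lo=[13, 26] (size 2, max 26) hi=[35, 38] (size 2, min 35) -> median=30.5
Step 5: insert 28 -> lo=[13, 26, 28] (size 3, max 28) hi=[35, 38] (size 2, min 35) -> median=28
Step 6: insert 35 -> lo=[13, 26, 28] (size 3, max 28) hi=[35, 35, 38] (size 3, min 35) -> median=31.5
Step 7: insert 23 -> lo=[13, 23, 26, 28] (size 4, max 28) hi=[35, 35, 38] (size 3, min 35) -> median=28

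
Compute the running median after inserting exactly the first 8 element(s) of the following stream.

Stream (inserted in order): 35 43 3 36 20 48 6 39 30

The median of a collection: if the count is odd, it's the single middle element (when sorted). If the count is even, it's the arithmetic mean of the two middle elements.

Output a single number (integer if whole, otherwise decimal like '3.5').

Step 1: insert 35 -> lo=[35] (size 1, max 35) hi=[] (size 0) -> median=35
Step 2: insert 43 -> lo=[35] (size 1, max 35) hi=[43] (size 1, min 43) -> median=39
Step 3: insert 3 -> lo=[3, 35] (size 2, max 35) hi=[43] (size 1, min 43) -> median=35
Step 4: insert 36 -> lo=[3, 35] (size 2, max 35) hi=[36, 43] (size 2, min 36) -> median=35.5
Step 5: insert 20 -> lo=[3, 20, 35] (size 3, max 35) hi=[36, 43] (size 2, min 36) -> median=35
Step 6: insert 48 -> lo=[3, 20, 35] (size 3, max 35) hi=[36, 43, 48] (size 3, min 36) -> median=35.5
Step 7: insert 6 -> lo=[3, 6, 20, 35] (size 4, max 35) hi=[36, 43, 48] (size 3, min 36) -> median=35
Step 8: insert 39 -> lo=[3, 6, 20, 35] (size 4, max 35) hi=[36, 39, 43, 48] (size 4, min 36) -> median=35.5

Answer: 35.5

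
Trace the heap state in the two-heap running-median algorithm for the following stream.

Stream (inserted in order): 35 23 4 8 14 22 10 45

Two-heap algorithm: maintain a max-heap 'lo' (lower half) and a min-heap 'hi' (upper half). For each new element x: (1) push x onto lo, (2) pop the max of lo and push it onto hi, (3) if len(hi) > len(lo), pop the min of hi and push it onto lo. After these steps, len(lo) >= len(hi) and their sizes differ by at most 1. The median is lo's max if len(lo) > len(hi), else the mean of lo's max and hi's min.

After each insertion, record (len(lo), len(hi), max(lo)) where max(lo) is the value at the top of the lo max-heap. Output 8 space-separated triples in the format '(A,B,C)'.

Step 1: insert 35 -> lo=[35] hi=[] -> (len(lo)=1, len(hi)=0, max(lo)=35)
Step 2: insert 23 -> lo=[23] hi=[35] -> (len(lo)=1, len(hi)=1, max(lo)=23)
Step 3: insert 4 -> lo=[4, 23] hi=[35] -> (len(lo)=2, len(hi)=1, max(lo)=23)
Step 4: insert 8 -> lo=[4, 8] hi=[23, 35] -> (len(lo)=2, len(hi)=2, max(lo)=8)
Step 5: insert 14 -> lo=[4, 8, 14] hi=[23, 35] -> (len(lo)=3, len(hi)=2, max(lo)=14)
Step 6: insert 22 -> lo=[4, 8, 14] hi=[22, 23, 35] -> (len(lo)=3, len(hi)=3, max(lo)=14)
Step 7: insert 10 -> lo=[4, 8, 10, 14] hi=[22, 23, 35] -> (len(lo)=4, len(hi)=3, max(lo)=14)
Step 8: insert 45 -> lo=[4, 8, 10, 14] hi=[22, 23, 35, 45] -> (len(lo)=4, len(hi)=4, max(lo)=14)

Answer: (1,0,35) (1,1,23) (2,1,23) (2,2,8) (3,2,14) (3,3,14) (4,3,14) (4,4,14)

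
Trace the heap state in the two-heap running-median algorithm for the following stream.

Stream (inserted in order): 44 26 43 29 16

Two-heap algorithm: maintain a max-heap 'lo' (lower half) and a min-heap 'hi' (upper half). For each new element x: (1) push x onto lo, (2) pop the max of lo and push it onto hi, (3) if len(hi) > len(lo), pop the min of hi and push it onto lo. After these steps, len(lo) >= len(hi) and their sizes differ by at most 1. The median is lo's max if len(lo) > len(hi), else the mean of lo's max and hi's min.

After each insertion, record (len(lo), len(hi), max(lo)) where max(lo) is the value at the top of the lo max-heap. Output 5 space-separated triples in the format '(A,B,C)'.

Step 1: insert 44 -> lo=[44] hi=[] -> (len(lo)=1, len(hi)=0, max(lo)=44)
Step 2: insert 26 -> lo=[26] hi=[44] -> (len(lo)=1, len(hi)=1, max(lo)=26)
Step 3: insert 43 -> lo=[26, 43] hi=[44] -> (len(lo)=2, len(hi)=1, max(lo)=43)
Step 4: insert 29 -> lo=[26, 29] hi=[43, 44] -> (len(lo)=2, len(hi)=2, max(lo)=29)
Step 5: insert 16 -> lo=[16, 26, 29] hi=[43, 44] -> (len(lo)=3, len(hi)=2, max(lo)=29)

Answer: (1,0,44) (1,1,26) (2,1,43) (2,2,29) (3,2,29)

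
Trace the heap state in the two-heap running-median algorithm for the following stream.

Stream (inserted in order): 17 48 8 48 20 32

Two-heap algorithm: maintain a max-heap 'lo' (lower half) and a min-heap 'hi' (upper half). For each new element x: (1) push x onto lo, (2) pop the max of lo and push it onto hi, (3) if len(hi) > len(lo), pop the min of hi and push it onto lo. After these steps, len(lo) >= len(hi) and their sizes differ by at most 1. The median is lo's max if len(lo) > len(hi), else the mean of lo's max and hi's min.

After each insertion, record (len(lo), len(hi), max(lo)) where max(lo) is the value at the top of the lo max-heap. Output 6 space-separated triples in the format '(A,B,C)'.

Answer: (1,0,17) (1,1,17) (2,1,17) (2,2,17) (3,2,20) (3,3,20)

Derivation:
Step 1: insert 17 -> lo=[17] hi=[] -> (len(lo)=1, len(hi)=0, max(lo)=17)
Step 2: insert 48 -> lo=[17] hi=[48] -> (len(lo)=1, len(hi)=1, max(lo)=17)
Step 3: insert 8 -> lo=[8, 17] hi=[48] -> (len(lo)=2, len(hi)=1, max(lo)=17)
Step 4: insert 48 -> lo=[8, 17] hi=[48, 48] -> (len(lo)=2, len(hi)=2, max(lo)=17)
Step 5: insert 20 -> lo=[8, 17, 20] hi=[48, 48] -> (len(lo)=3, len(hi)=2, max(lo)=20)
Step 6: insert 32 -> lo=[8, 17, 20] hi=[32, 48, 48] -> (len(lo)=3, len(hi)=3, max(lo)=20)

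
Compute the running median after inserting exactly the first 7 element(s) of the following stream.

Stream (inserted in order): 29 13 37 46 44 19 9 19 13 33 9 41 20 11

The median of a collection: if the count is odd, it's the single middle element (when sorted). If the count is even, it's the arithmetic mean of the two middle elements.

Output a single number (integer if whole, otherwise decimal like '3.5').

Step 1: insert 29 -> lo=[29] (size 1, max 29) hi=[] (size 0) -> median=29
Step 2: insert 13 -> lo=[13] (size 1, max 13) hi=[29] (size 1, min 29) -> median=21
Step 3: insert 37 -> lo=[13, 29] (size 2, max 29) hi=[37] (size 1, min 37) -> median=29
Step 4: insert 46 -> lo=[13, 29] (size 2, max 29) hi=[37, 46] (size 2, min 37) -> median=33
Step 5: insert 44 -> lo=[13, 29, 37] (size 3, max 37) hi=[44, 46] (size 2, min 44) -> median=37
Step 6: insert 19 -> lo=[13, 19, 29] (size 3, max 29) hi=[37, 44, 46] (size 3, min 37) -> median=33
Step 7: insert 9 -> lo=[9, 13, 19, 29] (size 4, max 29) hi=[37, 44, 46] (size 3, min 37) -> median=29

Answer: 29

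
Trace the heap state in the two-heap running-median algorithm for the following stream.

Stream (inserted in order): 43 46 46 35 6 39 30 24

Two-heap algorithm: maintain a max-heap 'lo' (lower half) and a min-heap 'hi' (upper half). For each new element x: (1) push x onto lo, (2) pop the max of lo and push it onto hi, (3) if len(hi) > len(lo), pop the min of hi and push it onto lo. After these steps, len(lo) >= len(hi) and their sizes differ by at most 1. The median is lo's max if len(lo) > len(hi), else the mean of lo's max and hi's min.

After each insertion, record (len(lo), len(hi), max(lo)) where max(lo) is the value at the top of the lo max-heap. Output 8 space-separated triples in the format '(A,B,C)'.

Answer: (1,0,43) (1,1,43) (2,1,46) (2,2,43) (3,2,43) (3,3,39) (4,3,39) (4,4,35)

Derivation:
Step 1: insert 43 -> lo=[43] hi=[] -> (len(lo)=1, len(hi)=0, max(lo)=43)
Step 2: insert 46 -> lo=[43] hi=[46] -> (len(lo)=1, len(hi)=1, max(lo)=43)
Step 3: insert 46 -> lo=[43, 46] hi=[46] -> (len(lo)=2, len(hi)=1, max(lo)=46)
Step 4: insert 35 -> lo=[35, 43] hi=[46, 46] -> (len(lo)=2, len(hi)=2, max(lo)=43)
Step 5: insert 6 -> lo=[6, 35, 43] hi=[46, 46] -> (len(lo)=3, len(hi)=2, max(lo)=43)
Step 6: insert 39 -> lo=[6, 35, 39] hi=[43, 46, 46] -> (len(lo)=3, len(hi)=3, max(lo)=39)
Step 7: insert 30 -> lo=[6, 30, 35, 39] hi=[43, 46, 46] -> (len(lo)=4, len(hi)=3, max(lo)=39)
Step 8: insert 24 -> lo=[6, 24, 30, 35] hi=[39, 43, 46, 46] -> (len(lo)=4, len(hi)=4, max(lo)=35)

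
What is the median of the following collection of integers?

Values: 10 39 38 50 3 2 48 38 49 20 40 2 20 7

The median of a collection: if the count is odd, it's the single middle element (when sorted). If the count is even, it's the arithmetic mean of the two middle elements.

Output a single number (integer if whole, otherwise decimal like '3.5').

Answer: 29

Derivation:
Step 1: insert 10 -> lo=[10] (size 1, max 10) hi=[] (size 0) -> median=10
Step 2: insert 39 -> lo=[10] (size 1, max 10) hi=[39] (size 1, min 39) -> median=24.5
Step 3: insert 38 -> lo=[10, 38] (size 2, max 38) hi=[39] (size 1, min 39) -> median=38
Step 4: insert 50 -> lo=[10, 38] (size 2, max 38) hi=[39, 50] (size 2, min 39) -> median=38.5
Step 5: insert 3 -> lo=[3, 10, 38] (size 3, max 38) hi=[39, 50] (size 2, min 39) -> median=38
Step 6: insert 2 -> lo=[2, 3, 10] (size 3, max 10) hi=[38, 39, 50] (size 3, min 38) -> median=24
Step 7: insert 48 -> lo=[2, 3, 10, 38] (size 4, max 38) hi=[39, 48, 50] (size 3, min 39) -> median=38
Step 8: insert 38 -> lo=[2, 3, 10, 38] (size 4, max 38) hi=[38, 39, 48, 50] (size 4, min 38) -> median=38
Step 9: insert 49 -> lo=[2, 3, 10, 38, 38] (size 5, max 38) hi=[39, 48, 49, 50] (size 4, min 39) -> median=38
Step 10: insert 20 -> lo=[2, 3, 10, 20, 38] (size 5, max 38) hi=[38, 39, 48, 49, 50] (size 5, min 38) -> median=38
Step 11: insert 40 -> lo=[2, 3, 10, 20, 38, 38] (size 6, max 38) hi=[39, 40, 48, 49, 50] (size 5, min 39) -> median=38
Step 12: insert 2 -> lo=[2, 2, 3, 10, 20, 38] (size 6, max 38) hi=[38, 39, 40, 48, 49, 50] (size 6, min 38) -> median=38
Step 13: insert 20 -> lo=[2, 2, 3, 10, 20, 20, 38] (size 7, max 38) hi=[38, 39, 40, 48, 49, 50] (size 6, min 38) -> median=38
Step 14: insert 7 -> lo=[2, 2, 3, 7, 10, 20, 20] (size 7, max 20) hi=[38, 38, 39, 40, 48, 49, 50] (size 7, min 38) -> median=29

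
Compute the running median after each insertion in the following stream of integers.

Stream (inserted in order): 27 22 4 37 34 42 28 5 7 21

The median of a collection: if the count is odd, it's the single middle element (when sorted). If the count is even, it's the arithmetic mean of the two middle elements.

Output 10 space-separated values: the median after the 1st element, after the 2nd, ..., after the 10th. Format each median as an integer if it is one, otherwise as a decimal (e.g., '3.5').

Answer: 27 24.5 22 24.5 27 30.5 28 27.5 27 24.5

Derivation:
Step 1: insert 27 -> lo=[27] (size 1, max 27) hi=[] (size 0) -> median=27
Step 2: insert 22 -> lo=[22] (size 1, max 22) hi=[27] (size 1, min 27) -> median=24.5
Step 3: insert 4 -> lo=[4, 22] (size 2, max 22) hi=[27] (size 1, min 27) -> median=22
Step 4: insert 37 -> lo=[4, 22] (size 2, max 22) hi=[27, 37] (size 2, min 27) -> median=24.5
Step 5: insert 34 -> lo=[4, 22, 27] (size 3, max 27) hi=[34, 37] (size 2, min 34) -> median=27
Step 6: insert 42 -> lo=[4, 22, 27] (size 3, max 27) hi=[34, 37, 42] (size 3, min 34) -> median=30.5
Step 7: insert 28 -> lo=[4, 22, 27, 28] (size 4, max 28) hi=[34, 37, 42] (size 3, min 34) -> median=28
Step 8: insert 5 -> lo=[4, 5, 22, 27] (size 4, max 27) hi=[28, 34, 37, 42] (size 4, min 28) -> median=27.5
Step 9: insert 7 -> lo=[4, 5, 7, 22, 27] (size 5, max 27) hi=[28, 34, 37, 42] (size 4, min 28) -> median=27
Step 10: insert 21 -> lo=[4, 5, 7, 21, 22] (size 5, max 22) hi=[27, 28, 34, 37, 42] (size 5, min 27) -> median=24.5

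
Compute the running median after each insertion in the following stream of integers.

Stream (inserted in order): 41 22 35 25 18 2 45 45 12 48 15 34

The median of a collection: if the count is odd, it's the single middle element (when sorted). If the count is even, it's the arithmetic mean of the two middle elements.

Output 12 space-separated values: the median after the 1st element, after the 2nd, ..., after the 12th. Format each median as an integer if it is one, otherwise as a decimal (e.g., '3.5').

Step 1: insert 41 -> lo=[41] (size 1, max 41) hi=[] (size 0) -> median=41
Step 2: insert 22 -> lo=[22] (size 1, max 22) hi=[41] (size 1, min 41) -> median=31.5
Step 3: insert 35 -> lo=[22, 35] (size 2, max 35) hi=[41] (size 1, min 41) -> median=35
Step 4: insert 25 -> lo=[22, 25] (size 2, max 25) hi=[35, 41] (size 2, min 35) -> median=30
Step 5: insert 18 -> lo=[18, 22, 25] (size 3, max 25) hi=[35, 41] (size 2, min 35) -> median=25
Step 6: insert 2 -> lo=[2, 18, 22] (size 3, max 22) hi=[25, 35, 41] (size 3, min 25) -> median=23.5
Step 7: insert 45 -> lo=[2, 18, 22, 25] (size 4, max 25) hi=[35, 41, 45] (size 3, min 35) -> median=25
Step 8: insert 45 -> lo=[2, 18, 22, 25] (size 4, max 25) hi=[35, 41, 45, 45] (size 4, min 35) -> median=30
Step 9: insert 12 -> lo=[2, 12, 18, 22, 25] (size 5, max 25) hi=[35, 41, 45, 45] (size 4, min 35) -> median=25
Step 10: insert 48 -> lo=[2, 12, 18, 22, 25] (size 5, max 25) hi=[35, 41, 45, 45, 48] (size 5, min 35) -> median=30
Step 11: insert 15 -> lo=[2, 12, 15, 18, 22, 25] (size 6, max 25) hi=[35, 41, 45, 45, 48] (size 5, min 35) -> median=25
Step 12: insert 34 -> lo=[2, 12, 15, 18, 22, 25] (size 6, max 25) hi=[34, 35, 41, 45, 45, 48] (size 6, min 34) -> median=29.5

Answer: 41 31.5 35 30 25 23.5 25 30 25 30 25 29.5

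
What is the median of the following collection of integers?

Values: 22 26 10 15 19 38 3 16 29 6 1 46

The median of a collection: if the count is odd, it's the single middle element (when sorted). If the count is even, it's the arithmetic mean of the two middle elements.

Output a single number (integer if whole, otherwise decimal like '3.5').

Answer: 17.5

Derivation:
Step 1: insert 22 -> lo=[22] (size 1, max 22) hi=[] (size 0) -> median=22
Step 2: insert 26 -> lo=[22] (size 1, max 22) hi=[26] (size 1, min 26) -> median=24
Step 3: insert 10 -> lo=[10, 22] (size 2, max 22) hi=[26] (size 1, min 26) -> median=22
Step 4: insert 15 -> lo=[10, 15] (size 2, max 15) hi=[22, 26] (size 2, min 22) -> median=18.5
Step 5: insert 19 -> lo=[10, 15, 19] (size 3, max 19) hi=[22, 26] (size 2, min 22) -> median=19
Step 6: insert 38 -> lo=[10, 15, 19] (size 3, max 19) hi=[22, 26, 38] (size 3, min 22) -> median=20.5
Step 7: insert 3 -> lo=[3, 10, 15, 19] (size 4, max 19) hi=[22, 26, 38] (size 3, min 22) -> median=19
Step 8: insert 16 -> lo=[3, 10, 15, 16] (size 4, max 16) hi=[19, 22, 26, 38] (size 4, min 19) -> median=17.5
Step 9: insert 29 -> lo=[3, 10, 15, 16, 19] (size 5, max 19) hi=[22, 26, 29, 38] (size 4, min 22) -> median=19
Step 10: insert 6 -> lo=[3, 6, 10, 15, 16] (size 5, max 16) hi=[19, 22, 26, 29, 38] (size 5, min 19) -> median=17.5
Step 11: insert 1 -> lo=[1, 3, 6, 10, 15, 16] (size 6, max 16) hi=[19, 22, 26, 29, 38] (size 5, min 19) -> median=16
Step 12: insert 46 -> lo=[1, 3, 6, 10, 15, 16] (size 6, max 16) hi=[19, 22, 26, 29, 38, 46] (size 6, min 19) -> median=17.5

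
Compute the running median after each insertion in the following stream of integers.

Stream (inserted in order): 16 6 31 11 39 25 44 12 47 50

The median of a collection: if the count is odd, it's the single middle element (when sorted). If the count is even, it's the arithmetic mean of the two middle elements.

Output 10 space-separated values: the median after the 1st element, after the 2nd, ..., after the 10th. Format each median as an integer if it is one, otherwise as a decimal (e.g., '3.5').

Answer: 16 11 16 13.5 16 20.5 25 20.5 25 28

Derivation:
Step 1: insert 16 -> lo=[16] (size 1, max 16) hi=[] (size 0) -> median=16
Step 2: insert 6 -> lo=[6] (size 1, max 6) hi=[16] (size 1, min 16) -> median=11
Step 3: insert 31 -> lo=[6, 16] (size 2, max 16) hi=[31] (size 1, min 31) -> median=16
Step 4: insert 11 -> lo=[6, 11] (size 2, max 11) hi=[16, 31] (size 2, min 16) -> median=13.5
Step 5: insert 39 -> lo=[6, 11, 16] (size 3, max 16) hi=[31, 39] (size 2, min 31) -> median=16
Step 6: insert 25 -> lo=[6, 11, 16] (size 3, max 16) hi=[25, 31, 39] (size 3, min 25) -> median=20.5
Step 7: insert 44 -> lo=[6, 11, 16, 25] (size 4, max 25) hi=[31, 39, 44] (size 3, min 31) -> median=25
Step 8: insert 12 -> lo=[6, 11, 12, 16] (size 4, max 16) hi=[25, 31, 39, 44] (size 4, min 25) -> median=20.5
Step 9: insert 47 -> lo=[6, 11, 12, 16, 25] (size 5, max 25) hi=[31, 39, 44, 47] (size 4, min 31) -> median=25
Step 10: insert 50 -> lo=[6, 11, 12, 16, 25] (size 5, max 25) hi=[31, 39, 44, 47, 50] (size 5, min 31) -> median=28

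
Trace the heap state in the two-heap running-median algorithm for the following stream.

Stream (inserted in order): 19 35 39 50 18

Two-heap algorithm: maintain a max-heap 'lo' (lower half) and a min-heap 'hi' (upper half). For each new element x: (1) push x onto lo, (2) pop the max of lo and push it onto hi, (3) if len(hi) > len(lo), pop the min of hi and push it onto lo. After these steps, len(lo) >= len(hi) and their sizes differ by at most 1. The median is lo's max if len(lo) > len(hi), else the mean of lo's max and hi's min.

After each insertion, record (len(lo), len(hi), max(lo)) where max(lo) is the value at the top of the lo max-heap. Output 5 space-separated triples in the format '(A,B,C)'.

Step 1: insert 19 -> lo=[19] hi=[] -> (len(lo)=1, len(hi)=0, max(lo)=19)
Step 2: insert 35 -> lo=[19] hi=[35] -> (len(lo)=1, len(hi)=1, max(lo)=19)
Step 3: insert 39 -> lo=[19, 35] hi=[39] -> (len(lo)=2, len(hi)=1, max(lo)=35)
Step 4: insert 50 -> lo=[19, 35] hi=[39, 50] -> (len(lo)=2, len(hi)=2, max(lo)=35)
Step 5: insert 18 -> lo=[18, 19, 35] hi=[39, 50] -> (len(lo)=3, len(hi)=2, max(lo)=35)

Answer: (1,0,19) (1,1,19) (2,1,35) (2,2,35) (3,2,35)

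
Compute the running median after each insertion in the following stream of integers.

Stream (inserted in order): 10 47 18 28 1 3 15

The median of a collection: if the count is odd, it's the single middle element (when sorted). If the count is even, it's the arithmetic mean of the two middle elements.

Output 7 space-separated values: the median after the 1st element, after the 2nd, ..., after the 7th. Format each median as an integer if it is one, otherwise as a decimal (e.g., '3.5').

Answer: 10 28.5 18 23 18 14 15

Derivation:
Step 1: insert 10 -> lo=[10] (size 1, max 10) hi=[] (size 0) -> median=10
Step 2: insert 47 -> lo=[10] (size 1, max 10) hi=[47] (size 1, min 47) -> median=28.5
Step 3: insert 18 -> lo=[10, 18] (size 2, max 18) hi=[47] (size 1, min 47) -> median=18
Step 4: insert 28 -> lo=[10, 18] (size 2, max 18) hi=[28, 47] (size 2, min 28) -> median=23
Step 5: insert 1 -> lo=[1, 10, 18] (size 3, max 18) hi=[28, 47] (size 2, min 28) -> median=18
Step 6: insert 3 -> lo=[1, 3, 10] (size 3, max 10) hi=[18, 28, 47] (size 3, min 18) -> median=14
Step 7: insert 15 -> lo=[1, 3, 10, 15] (size 4, max 15) hi=[18, 28, 47] (size 3, min 18) -> median=15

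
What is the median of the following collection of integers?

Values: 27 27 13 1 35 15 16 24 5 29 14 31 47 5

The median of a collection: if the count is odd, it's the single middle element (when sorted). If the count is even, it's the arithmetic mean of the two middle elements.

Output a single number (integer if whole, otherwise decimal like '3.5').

Answer: 20

Derivation:
Step 1: insert 27 -> lo=[27] (size 1, max 27) hi=[] (size 0) -> median=27
Step 2: insert 27 -> lo=[27] (size 1, max 27) hi=[27] (size 1, min 27) -> median=27
Step 3: insert 13 -> lo=[13, 27] (size 2, max 27) hi=[27] (size 1, min 27) -> median=27
Step 4: insert 1 -> lo=[1, 13] (size 2, max 13) hi=[27, 27] (size 2, min 27) -> median=20
Step 5: insert 35 -> lo=[1, 13, 27] (size 3, max 27) hi=[27, 35] (size 2, min 27) -> median=27
Step 6: insert 15 -> lo=[1, 13, 15] (size 3, max 15) hi=[27, 27, 35] (size 3, min 27) -> median=21
Step 7: insert 16 -> lo=[1, 13, 15, 16] (size 4, max 16) hi=[27, 27, 35] (size 3, min 27) -> median=16
Step 8: insert 24 -> lo=[1, 13, 15, 16] (size 4, max 16) hi=[24, 27, 27, 35] (size 4, min 24) -> median=20
Step 9: insert 5 -> lo=[1, 5, 13, 15, 16] (size 5, max 16) hi=[24, 27, 27, 35] (size 4, min 24) -> median=16
Step 10: insert 29 -> lo=[1, 5, 13, 15, 16] (size 5, max 16) hi=[24, 27, 27, 29, 35] (size 5, min 24) -> median=20
Step 11: insert 14 -> lo=[1, 5, 13, 14, 15, 16] (size 6, max 16) hi=[24, 27, 27, 29, 35] (size 5, min 24) -> median=16
Step 12: insert 31 -> lo=[1, 5, 13, 14, 15, 16] (size 6, max 16) hi=[24, 27, 27, 29, 31, 35] (size 6, min 24) -> median=20
Step 13: insert 47 -> lo=[1, 5, 13, 14, 15, 16, 24] (size 7, max 24) hi=[27, 27, 29, 31, 35, 47] (size 6, min 27) -> median=24
Step 14: insert 5 -> lo=[1, 5, 5, 13, 14, 15, 16] (size 7, max 16) hi=[24, 27, 27, 29, 31, 35, 47] (size 7, min 24) -> median=20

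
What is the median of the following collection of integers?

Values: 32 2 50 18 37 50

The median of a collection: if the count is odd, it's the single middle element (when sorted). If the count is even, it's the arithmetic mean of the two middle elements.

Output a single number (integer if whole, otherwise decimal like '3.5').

Answer: 34.5

Derivation:
Step 1: insert 32 -> lo=[32] (size 1, max 32) hi=[] (size 0) -> median=32
Step 2: insert 2 -> lo=[2] (size 1, max 2) hi=[32] (size 1, min 32) -> median=17
Step 3: insert 50 -> lo=[2, 32] (size 2, max 32) hi=[50] (size 1, min 50) -> median=32
Step 4: insert 18 -> lo=[2, 18] (size 2, max 18) hi=[32, 50] (size 2, min 32) -> median=25
Step 5: insert 37 -> lo=[2, 18, 32] (size 3, max 32) hi=[37, 50] (size 2, min 37) -> median=32
Step 6: insert 50 -> lo=[2, 18, 32] (size 3, max 32) hi=[37, 50, 50] (size 3, min 37) -> median=34.5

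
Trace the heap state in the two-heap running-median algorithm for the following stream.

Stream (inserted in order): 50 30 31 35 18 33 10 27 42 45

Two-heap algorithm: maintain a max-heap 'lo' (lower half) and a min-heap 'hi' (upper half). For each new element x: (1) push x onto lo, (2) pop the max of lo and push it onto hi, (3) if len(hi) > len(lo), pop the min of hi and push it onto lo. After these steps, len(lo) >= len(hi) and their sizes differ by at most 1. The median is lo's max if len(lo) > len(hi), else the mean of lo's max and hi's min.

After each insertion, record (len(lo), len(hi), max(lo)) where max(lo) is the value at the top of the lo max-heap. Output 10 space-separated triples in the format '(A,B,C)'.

Step 1: insert 50 -> lo=[50] hi=[] -> (len(lo)=1, len(hi)=0, max(lo)=50)
Step 2: insert 30 -> lo=[30] hi=[50] -> (len(lo)=1, len(hi)=1, max(lo)=30)
Step 3: insert 31 -> lo=[30, 31] hi=[50] -> (len(lo)=2, len(hi)=1, max(lo)=31)
Step 4: insert 35 -> lo=[30, 31] hi=[35, 50] -> (len(lo)=2, len(hi)=2, max(lo)=31)
Step 5: insert 18 -> lo=[18, 30, 31] hi=[35, 50] -> (len(lo)=3, len(hi)=2, max(lo)=31)
Step 6: insert 33 -> lo=[18, 30, 31] hi=[33, 35, 50] -> (len(lo)=3, len(hi)=3, max(lo)=31)
Step 7: insert 10 -> lo=[10, 18, 30, 31] hi=[33, 35, 50] -> (len(lo)=4, len(hi)=3, max(lo)=31)
Step 8: insert 27 -> lo=[10, 18, 27, 30] hi=[31, 33, 35, 50] -> (len(lo)=4, len(hi)=4, max(lo)=30)
Step 9: insert 42 -> lo=[10, 18, 27, 30, 31] hi=[33, 35, 42, 50] -> (len(lo)=5, len(hi)=4, max(lo)=31)
Step 10: insert 45 -> lo=[10, 18, 27, 30, 31] hi=[33, 35, 42, 45, 50] -> (len(lo)=5, len(hi)=5, max(lo)=31)

Answer: (1,0,50) (1,1,30) (2,1,31) (2,2,31) (3,2,31) (3,3,31) (4,3,31) (4,4,30) (5,4,31) (5,5,31)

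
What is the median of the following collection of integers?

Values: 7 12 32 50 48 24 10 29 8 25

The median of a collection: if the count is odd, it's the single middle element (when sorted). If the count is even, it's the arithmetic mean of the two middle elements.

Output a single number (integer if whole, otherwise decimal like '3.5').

Answer: 24.5

Derivation:
Step 1: insert 7 -> lo=[7] (size 1, max 7) hi=[] (size 0) -> median=7
Step 2: insert 12 -> lo=[7] (size 1, max 7) hi=[12] (size 1, min 12) -> median=9.5
Step 3: insert 32 -> lo=[7, 12] (size 2, max 12) hi=[32] (size 1, min 32) -> median=12
Step 4: insert 50 -> lo=[7, 12] (size 2, max 12) hi=[32, 50] (size 2, min 32) -> median=22
Step 5: insert 48 -> lo=[7, 12, 32] (size 3, max 32) hi=[48, 50] (size 2, min 48) -> median=32
Step 6: insert 24 -> lo=[7, 12, 24] (size 3, max 24) hi=[32, 48, 50] (size 3, min 32) -> median=28
Step 7: insert 10 -> lo=[7, 10, 12, 24] (size 4, max 24) hi=[32, 48, 50] (size 3, min 32) -> median=24
Step 8: insert 29 -> lo=[7, 10, 12, 24] (size 4, max 24) hi=[29, 32, 48, 50] (size 4, min 29) -> median=26.5
Step 9: insert 8 -> lo=[7, 8, 10, 12, 24] (size 5, max 24) hi=[29, 32, 48, 50] (size 4, min 29) -> median=24
Step 10: insert 25 -> lo=[7, 8, 10, 12, 24] (size 5, max 24) hi=[25, 29, 32, 48, 50] (size 5, min 25) -> median=24.5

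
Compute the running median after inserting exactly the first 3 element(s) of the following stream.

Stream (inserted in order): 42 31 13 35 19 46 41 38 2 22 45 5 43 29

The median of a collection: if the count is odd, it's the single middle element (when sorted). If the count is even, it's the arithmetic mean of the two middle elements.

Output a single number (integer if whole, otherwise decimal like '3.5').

Step 1: insert 42 -> lo=[42] (size 1, max 42) hi=[] (size 0) -> median=42
Step 2: insert 31 -> lo=[31] (size 1, max 31) hi=[42] (size 1, min 42) -> median=36.5
Step 3: insert 13 -> lo=[13, 31] (size 2, max 31) hi=[42] (size 1, min 42) -> median=31

Answer: 31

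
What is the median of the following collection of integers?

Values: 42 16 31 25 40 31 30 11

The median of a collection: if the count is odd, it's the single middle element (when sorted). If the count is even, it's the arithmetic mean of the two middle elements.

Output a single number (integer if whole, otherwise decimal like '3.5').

Step 1: insert 42 -> lo=[42] (size 1, max 42) hi=[] (size 0) -> median=42
Step 2: insert 16 -> lo=[16] (size 1, max 16) hi=[42] (size 1, min 42) -> median=29
Step 3: insert 31 -> lo=[16, 31] (size 2, max 31) hi=[42] (size 1, min 42) -> median=31
Step 4: insert 25 -> lo=[16, 25] (size 2, max 25) hi=[31, 42] (size 2, min 31) -> median=28
Step 5: insert 40 -> lo=[16, 25, 31] (size 3, max 31) hi=[40, 42] (size 2, min 40) -> median=31
Step 6: insert 31 -> lo=[16, 25, 31] (size 3, max 31) hi=[31, 40, 42] (size 3, min 31) -> median=31
Step 7: insert 30 -> lo=[16, 25, 30, 31] (size 4, max 31) hi=[31, 40, 42] (size 3, min 31) -> median=31
Step 8: insert 11 -> lo=[11, 16, 25, 30] (size 4, max 30) hi=[31, 31, 40, 42] (size 4, min 31) -> median=30.5

Answer: 30.5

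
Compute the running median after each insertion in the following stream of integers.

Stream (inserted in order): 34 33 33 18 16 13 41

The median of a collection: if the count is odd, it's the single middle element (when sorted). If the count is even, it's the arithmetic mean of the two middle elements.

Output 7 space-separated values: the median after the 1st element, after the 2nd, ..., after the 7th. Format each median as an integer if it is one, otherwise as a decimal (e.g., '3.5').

Step 1: insert 34 -> lo=[34] (size 1, max 34) hi=[] (size 0) -> median=34
Step 2: insert 33 -> lo=[33] (size 1, max 33) hi=[34] (size 1, min 34) -> median=33.5
Step 3: insert 33 -> lo=[33, 33] (size 2, max 33) hi=[34] (size 1, min 34) -> median=33
Step 4: insert 18 -> lo=[18, 33] (size 2, max 33) hi=[33, 34] (size 2, min 33) -> median=33
Step 5: insert 16 -> lo=[16, 18, 33] (size 3, max 33) hi=[33, 34] (size 2, min 33) -> median=33
Step 6: insert 13 -> lo=[13, 16, 18] (size 3, max 18) hi=[33, 33, 34] (size 3, min 33) -> median=25.5
Step 7: insert 41 -> lo=[13, 16, 18, 33] (size 4, max 33) hi=[33, 34, 41] (size 3, min 33) -> median=33

Answer: 34 33.5 33 33 33 25.5 33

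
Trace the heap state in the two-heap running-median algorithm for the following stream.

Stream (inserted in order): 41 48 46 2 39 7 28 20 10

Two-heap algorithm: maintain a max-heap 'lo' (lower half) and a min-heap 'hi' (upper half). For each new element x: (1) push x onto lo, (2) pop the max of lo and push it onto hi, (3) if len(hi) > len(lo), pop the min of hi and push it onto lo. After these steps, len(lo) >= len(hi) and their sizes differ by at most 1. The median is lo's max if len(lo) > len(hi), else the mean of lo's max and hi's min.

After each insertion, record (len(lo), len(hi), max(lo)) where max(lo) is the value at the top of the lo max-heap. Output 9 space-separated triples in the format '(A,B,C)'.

Step 1: insert 41 -> lo=[41] hi=[] -> (len(lo)=1, len(hi)=0, max(lo)=41)
Step 2: insert 48 -> lo=[41] hi=[48] -> (len(lo)=1, len(hi)=1, max(lo)=41)
Step 3: insert 46 -> lo=[41, 46] hi=[48] -> (len(lo)=2, len(hi)=1, max(lo)=46)
Step 4: insert 2 -> lo=[2, 41] hi=[46, 48] -> (len(lo)=2, len(hi)=2, max(lo)=41)
Step 5: insert 39 -> lo=[2, 39, 41] hi=[46, 48] -> (len(lo)=3, len(hi)=2, max(lo)=41)
Step 6: insert 7 -> lo=[2, 7, 39] hi=[41, 46, 48] -> (len(lo)=3, len(hi)=3, max(lo)=39)
Step 7: insert 28 -> lo=[2, 7, 28, 39] hi=[41, 46, 48] -> (len(lo)=4, len(hi)=3, max(lo)=39)
Step 8: insert 20 -> lo=[2, 7, 20, 28] hi=[39, 41, 46, 48] -> (len(lo)=4, len(hi)=4, max(lo)=28)
Step 9: insert 10 -> lo=[2, 7, 10, 20, 28] hi=[39, 41, 46, 48] -> (len(lo)=5, len(hi)=4, max(lo)=28)

Answer: (1,0,41) (1,1,41) (2,1,46) (2,2,41) (3,2,41) (3,3,39) (4,3,39) (4,4,28) (5,4,28)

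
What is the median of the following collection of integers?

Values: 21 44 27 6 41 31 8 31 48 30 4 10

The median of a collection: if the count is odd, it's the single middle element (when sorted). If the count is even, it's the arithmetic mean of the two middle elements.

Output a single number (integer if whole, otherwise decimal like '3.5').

Step 1: insert 21 -> lo=[21] (size 1, max 21) hi=[] (size 0) -> median=21
Step 2: insert 44 -> lo=[21] (size 1, max 21) hi=[44] (size 1, min 44) -> median=32.5
Step 3: insert 27 -> lo=[21, 27] (size 2, max 27) hi=[44] (size 1, min 44) -> median=27
Step 4: insert 6 -> lo=[6, 21] (size 2, max 21) hi=[27, 44] (size 2, min 27) -> median=24
Step 5: insert 41 -> lo=[6, 21, 27] (size 3, max 27) hi=[41, 44] (size 2, min 41) -> median=27
Step 6: insert 31 -> lo=[6, 21, 27] (size 3, max 27) hi=[31, 41, 44] (size 3, min 31) -> median=29
Step 7: insert 8 -> lo=[6, 8, 21, 27] (size 4, max 27) hi=[31, 41, 44] (size 3, min 31) -> median=27
Step 8: insert 31 -> lo=[6, 8, 21, 27] (size 4, max 27) hi=[31, 31, 41, 44] (size 4, min 31) -> median=29
Step 9: insert 48 -> lo=[6, 8, 21, 27, 31] (size 5, max 31) hi=[31, 41, 44, 48] (size 4, min 31) -> median=31
Step 10: insert 30 -> lo=[6, 8, 21, 27, 30] (size 5, max 30) hi=[31, 31, 41, 44, 48] (size 5, min 31) -> median=30.5
Step 11: insert 4 -> lo=[4, 6, 8, 21, 27, 30] (size 6, max 30) hi=[31, 31, 41, 44, 48] (size 5, min 31) -> median=30
Step 12: insert 10 -> lo=[4, 6, 8, 10, 21, 27] (size 6, max 27) hi=[30, 31, 31, 41, 44, 48] (size 6, min 30) -> median=28.5

Answer: 28.5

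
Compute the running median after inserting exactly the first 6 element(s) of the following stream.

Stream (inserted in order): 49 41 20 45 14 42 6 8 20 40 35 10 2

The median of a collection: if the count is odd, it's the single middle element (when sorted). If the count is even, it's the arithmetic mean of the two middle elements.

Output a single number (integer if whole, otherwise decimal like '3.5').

Step 1: insert 49 -> lo=[49] (size 1, max 49) hi=[] (size 0) -> median=49
Step 2: insert 41 -> lo=[41] (size 1, max 41) hi=[49] (size 1, min 49) -> median=45
Step 3: insert 20 -> lo=[20, 41] (size 2, max 41) hi=[49] (size 1, min 49) -> median=41
Step 4: insert 45 -> lo=[20, 41] (size 2, max 41) hi=[45, 49] (size 2, min 45) -> median=43
Step 5: insert 14 -> lo=[14, 20, 41] (size 3, max 41) hi=[45, 49] (size 2, min 45) -> median=41
Step 6: insert 42 -> lo=[14, 20, 41] (size 3, max 41) hi=[42, 45, 49] (size 3, min 42) -> median=41.5

Answer: 41.5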